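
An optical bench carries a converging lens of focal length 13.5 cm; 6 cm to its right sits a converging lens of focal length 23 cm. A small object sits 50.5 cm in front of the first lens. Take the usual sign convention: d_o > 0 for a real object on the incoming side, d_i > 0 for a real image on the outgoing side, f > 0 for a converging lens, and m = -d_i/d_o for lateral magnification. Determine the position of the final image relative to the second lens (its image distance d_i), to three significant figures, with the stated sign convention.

8.07 cm

Lens 1: 1/d_i1 = 1/f_1 - 1/d_o1 = 1/13.5 - 1/50.5 = 0.05427 cm^-1, so d_i1 = 18.426 cm.
This image would form 18.426 cm past lens 1, i.e. 12.426 cm beyond lens 2, so it is a virtual object for lens 2: d_o2 = 6 - 18.426 = -12.426 cm.
Lens 2: 1/d_i2 = 1/f_2 - 1/d_o2 = 1/23 - 1/(-12.426) = 0.12396 cm^-1, so d_i2 = 8.067 cm.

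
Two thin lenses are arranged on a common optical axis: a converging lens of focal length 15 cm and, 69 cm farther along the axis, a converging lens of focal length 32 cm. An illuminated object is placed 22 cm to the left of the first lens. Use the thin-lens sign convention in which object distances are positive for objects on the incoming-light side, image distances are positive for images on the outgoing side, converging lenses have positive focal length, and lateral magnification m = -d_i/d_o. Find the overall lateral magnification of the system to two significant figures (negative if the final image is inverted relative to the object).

Lens 1: 1/d_i1 = 1/f_1 - 1/d_o1 = 1/15 - 1/22 = 0.02121 cm^-1, so d_i1 = 47.143 cm.
m_1 = -(47.143)/22 = -2.1429.
That image sits 21.857 cm in front of the second lens, so d_o2 = 21.857 cm.
Lens 2: 1/d_i2 = 1/f_2 - 1/d_o2 = 1/32 - 1/(21.857) = -0.01450 cm^-1, so d_i2 = -68.958 cm.
m_2 = -(-68.958)/(21.857) = 3.1549.
The system's lateral magnification is m_1 m_2 = (-2.1429)(3.1549) = -6.7606.

-6.8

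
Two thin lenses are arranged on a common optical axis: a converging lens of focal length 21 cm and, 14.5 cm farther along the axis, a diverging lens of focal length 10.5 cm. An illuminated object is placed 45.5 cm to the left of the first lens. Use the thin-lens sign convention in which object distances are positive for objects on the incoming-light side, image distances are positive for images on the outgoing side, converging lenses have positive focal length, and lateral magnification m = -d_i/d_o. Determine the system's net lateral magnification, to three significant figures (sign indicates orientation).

Lens 1: 1/d_i1 = 1/f_1 - 1/d_o1 = 1/21 - 1/45.5 = 0.02564 cm^-1, so d_i1 = 39.000 cm.
m_1 = -(39.000)/45.5 = -0.8571.
Since 39.000 cm > 14.5 cm, the first image lies past the second lens and serves as a virtual object: d_o2 = L - d_i1 = -24.500 cm.
Lens 2: 1/d_i2 = 1/f_2 - 1/d_o2 = 1/(-10.5) - 1/(-24.500) = -0.05442 cm^-1, so d_i2 = -18.375 cm.
m_2 = -(-18.375)/(-24.500) = -0.7500.
The system's lateral magnification is m_1 m_2 = (-0.8571)(-0.7500) = 0.6429.

0.643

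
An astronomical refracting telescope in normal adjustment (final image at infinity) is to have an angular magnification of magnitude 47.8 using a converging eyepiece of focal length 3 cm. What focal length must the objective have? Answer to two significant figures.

|M| = f_obj/|f_eye|, so f_obj = |M| x |f_eye| = 47.8 x 3 = 143.400 cm.

140 cm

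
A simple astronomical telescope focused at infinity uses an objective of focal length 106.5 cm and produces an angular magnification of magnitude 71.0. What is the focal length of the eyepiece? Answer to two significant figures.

1.5 cm

|M| = f_obj/f_eye, so f_eye = f_obj/|M| = 106.5/71.0 = 1.500 cm.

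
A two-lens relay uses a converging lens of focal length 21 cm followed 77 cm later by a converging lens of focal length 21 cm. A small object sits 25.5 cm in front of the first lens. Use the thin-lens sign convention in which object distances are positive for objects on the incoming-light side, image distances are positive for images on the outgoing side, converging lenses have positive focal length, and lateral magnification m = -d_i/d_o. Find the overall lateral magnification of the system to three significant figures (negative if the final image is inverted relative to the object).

-1.56

First lens: d_i1 = 1/(1/21 - 1/25.5) = 119.000 cm.
m_1 = -(119.000)/25.5 = -4.6667.
This image would form 119.000 cm past lens 1, i.e. 42.000 cm beyond lens 2, so it is a virtual object for lens 2: d_o2 = 77 - 119.000 = -42.000 cm.
Second lens: d_i2 = 1/(1/21 - 1/(-42.000)) = 14.000 cm.
m_2 = -(14.000)/(-42.000) = 0.3333.
The system's lateral magnification is m_1 m_2 = (-4.6667)(0.3333) = -1.5556.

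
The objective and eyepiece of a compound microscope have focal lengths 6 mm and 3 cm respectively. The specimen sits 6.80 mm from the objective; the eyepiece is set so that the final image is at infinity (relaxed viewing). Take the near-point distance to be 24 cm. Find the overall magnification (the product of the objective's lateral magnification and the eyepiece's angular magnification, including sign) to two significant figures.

Convert to cm: f_obj = 6 mm = 0.6 cm; d_o = 6.80 mm = 0.68 cm.
Objective: 1/d_i = 1/f_obj - 1/d_o = 1/0.6 - 1/0.68 = 0.19608 cm^-1, so d_i = 5.100 cm.
m_obj = -d_i/d_o = -5.100/0.68 = -7.500.
Eyepiece angular magnification (image at infinity): M_eye = D/f_e = 24/3 = 8.000.
Overall M = m_obj x M_eye = (-7.500)(8.000) = -60.00.

-60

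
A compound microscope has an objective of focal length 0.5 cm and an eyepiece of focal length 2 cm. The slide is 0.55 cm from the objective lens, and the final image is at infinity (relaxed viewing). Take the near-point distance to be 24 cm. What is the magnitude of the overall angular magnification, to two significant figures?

Objective: 1/d_i = 1/f_obj - 1/d_o = 1/0.5 - 1/0.55 = 0.18182 cm^-1, so d_i = 5.500 cm.
m_obj = -d_i/d_o = -5.500/0.55 = -10.000.
Eyepiece angular magnification (image at infinity): M_eye = D/f_e = 24/2 = 12.000.
Overall M = m_obj x M_eye = (-10.000)(12.000) = -120.00.
|M| = 120.00.

120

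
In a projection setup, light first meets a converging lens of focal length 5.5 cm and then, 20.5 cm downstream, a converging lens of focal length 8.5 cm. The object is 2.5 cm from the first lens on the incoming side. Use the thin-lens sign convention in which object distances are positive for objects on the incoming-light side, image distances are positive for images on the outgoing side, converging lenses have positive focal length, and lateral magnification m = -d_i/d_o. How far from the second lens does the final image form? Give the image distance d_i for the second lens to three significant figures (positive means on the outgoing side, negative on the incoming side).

First lens: d_i1 = 1/(1/5.5 - 1/2.5) = -4.583 cm.
The intermediate image is virtual, 4.583 cm to the left of lens 1, so d_o2 = L - d_i1 = 20.5 - (-4.583) = 25.083 cm.
Second lens: d_i2 = 1/(1/8.5 - 1/(25.083)) = 12.857 cm.

12.9 cm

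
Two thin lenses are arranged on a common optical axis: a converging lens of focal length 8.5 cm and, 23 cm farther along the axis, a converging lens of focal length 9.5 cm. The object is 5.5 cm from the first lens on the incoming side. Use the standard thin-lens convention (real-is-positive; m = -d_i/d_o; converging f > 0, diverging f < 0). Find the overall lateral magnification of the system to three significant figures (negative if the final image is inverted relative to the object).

Lens 1: 1/d_i1 = 1/f_1 - 1/d_o1 = 1/8.5 - 1/5.5 = -0.06417 cm^-1, so d_i1 = -15.583 cm.
m_1 = -(-15.583)/5.5 = 2.8333.
With d_i1 < 0 the first image is virtual and lies on the object side; the object distance for lens 2 is d_o2 = 23 - (-15.583) = 38.583 cm.
Lens 2: 1/d_i2 = 1/f_2 - 1/d_o2 = 1/9.5 - 1/(38.583) = 0.07935 cm^-1, so d_i2 = 12.603 cm.
m_2 = -(12.603)/(38.583) = -0.3266.
Total m = m_1 x m_2 = (2.8333)(-0.3266) = -0.9255.

-0.926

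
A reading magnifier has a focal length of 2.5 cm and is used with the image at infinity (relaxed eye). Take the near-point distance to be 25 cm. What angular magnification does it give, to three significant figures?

10.0

M = D/f = 25/2.5 = 10.000.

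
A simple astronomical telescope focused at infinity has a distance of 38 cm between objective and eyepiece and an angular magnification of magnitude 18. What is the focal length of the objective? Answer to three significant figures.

In normal adjustment the tube length equals f_obj + f_eye and |M| = f_obj/f_eye.
So f_obj = 18 f_eye and 18 f_eye + f_eye = 38 cm, giving f_eye = 38/19 = 2.000 cm and f_obj = 36.000 cm.

36.0 cm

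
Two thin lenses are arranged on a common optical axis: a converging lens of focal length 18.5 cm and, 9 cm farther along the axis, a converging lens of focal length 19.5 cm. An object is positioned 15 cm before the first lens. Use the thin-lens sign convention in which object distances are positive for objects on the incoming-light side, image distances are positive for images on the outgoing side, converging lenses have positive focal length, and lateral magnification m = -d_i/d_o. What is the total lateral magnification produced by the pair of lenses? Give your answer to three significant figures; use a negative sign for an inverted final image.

-1.50

First lens: d_i1 = 1/(1/18.5 - 1/15) = -79.286 cm.
m_1 = -(-79.286)/15 = 5.2857.
With d_i1 < 0 the first image is virtual and lies on the object side; the object distance for lens 2 is d_o2 = 9 - (-79.286) = 88.286 cm.
Second lens: d_i2 = 1/(1/19.5 - 1/(88.286)) = 25.028 cm.
m_2 = -(25.028)/(88.286) = -0.2835.
Overall magnification: m = m_1 m_2 = -1.4984.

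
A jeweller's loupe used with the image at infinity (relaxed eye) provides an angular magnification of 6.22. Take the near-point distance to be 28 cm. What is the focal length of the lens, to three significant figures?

For the image at infinity, M = D/f.
f = D/M = 28/6.22 = 4.502 cm.

4.50 cm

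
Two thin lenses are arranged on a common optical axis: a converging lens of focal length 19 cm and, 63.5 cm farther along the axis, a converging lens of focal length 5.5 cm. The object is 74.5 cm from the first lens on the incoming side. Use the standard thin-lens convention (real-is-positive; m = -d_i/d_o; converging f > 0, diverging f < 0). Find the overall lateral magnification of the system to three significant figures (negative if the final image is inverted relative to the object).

0.0579

Applying the thin-lens equation to the first lens, 1/19 = 1/74.5 + 1/d_i1, which gives d_i1 = 25.505 cm.
Its lateral magnification is m_1 = -d_i1/d_o1 = -(25.505)/74.5 = -0.3423.
Object distance for lens 2: d_o2 = 63.5 - 25.505 = 37.995 cm.
Applying the thin-lens equation again with f_2 = 5.5 cm and d_o2 = 37.995 cm gives d_i2 = 6.431 cm.
m_2 = -(6.431)/(37.995) = -0.1693.
Total m = m_1 x m_2 = (-0.3423)(-0.1693) = 0.0579.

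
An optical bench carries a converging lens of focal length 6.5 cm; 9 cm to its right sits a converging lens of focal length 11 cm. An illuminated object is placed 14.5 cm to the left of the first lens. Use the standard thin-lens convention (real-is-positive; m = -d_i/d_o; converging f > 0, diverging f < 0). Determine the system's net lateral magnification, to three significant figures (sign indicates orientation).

-0.649

Lens 1: 1/d_i1 = 1/f_1 - 1/d_o1 = 1/6.5 - 1/14.5 = 0.08488 cm^-1, so d_i1 = 11.781 cm.
m_1 = -(11.781)/14.5 = -0.8125.
This image would form 11.781 cm past lens 1, i.e. 2.781 cm beyond lens 2, so it is a virtual object for lens 2: d_o2 = 9 - 11.781 = -2.781 cm.
Lens 2: 1/d_i2 = 1/f_2 - 1/d_o2 = 1/11 - 1/(-2.781) = 0.45046 cm^-1, so d_i2 = 2.220 cm.
m_2 = -(2.220)/(-2.781) = 0.7982.
Total m = m_1 x m_2 = (-0.8125)(0.7982) = -0.6485.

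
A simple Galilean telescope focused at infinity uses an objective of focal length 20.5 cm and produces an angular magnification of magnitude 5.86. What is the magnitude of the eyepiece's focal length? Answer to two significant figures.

|M| = f_obj/|f_eye|, so |f_eye| = f_obj/|M| = 20.5/5.86 = 3.498 cm.
(The eyepiece is diverging, so its signed focal length is -3.498 cm.)

3.5 cm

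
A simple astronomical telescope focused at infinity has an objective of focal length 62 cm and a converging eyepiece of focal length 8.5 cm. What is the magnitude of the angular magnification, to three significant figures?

7.29

|M| = f_obj/|f_eye| = 62/8.5 = 7.294.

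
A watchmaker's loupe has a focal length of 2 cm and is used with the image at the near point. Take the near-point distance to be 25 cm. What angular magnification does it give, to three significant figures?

M = 1 + D/f = 1 + 25/2 = 13.500.

13.5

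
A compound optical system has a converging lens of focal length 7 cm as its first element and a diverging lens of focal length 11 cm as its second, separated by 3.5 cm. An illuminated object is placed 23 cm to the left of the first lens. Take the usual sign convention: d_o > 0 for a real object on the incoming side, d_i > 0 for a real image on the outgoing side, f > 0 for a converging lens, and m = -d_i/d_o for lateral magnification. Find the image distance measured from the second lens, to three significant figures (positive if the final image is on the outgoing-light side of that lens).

First lens: d_i1 = 1/(1/7 - 1/23) = 10.062 cm.
Since 10.062 cm > 3.5 cm, the first image lies past the second lens and serves as a virtual object: d_o2 = L - d_i1 = -6.562 cm.
Second lens: d_i2 = 1/(1/(-11) - 1/(-6.562)) = 16.268 cm.

16.3 cm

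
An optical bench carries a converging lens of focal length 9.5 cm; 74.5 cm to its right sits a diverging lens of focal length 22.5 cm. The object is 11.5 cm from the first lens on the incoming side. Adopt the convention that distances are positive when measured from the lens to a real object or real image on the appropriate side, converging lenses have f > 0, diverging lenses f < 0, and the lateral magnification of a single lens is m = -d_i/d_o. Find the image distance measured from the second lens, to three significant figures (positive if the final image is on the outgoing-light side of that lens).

Lens 1: 1/d_i1 = 1/f_1 - 1/d_o1 = 1/9.5 - 1/11.5 = 0.01831 cm^-1, so d_i1 = 54.625 cm.
That image sits 19.875 cm in front of the second lens, so d_o2 = 19.875 cm.
Lens 2: 1/d_i2 = 1/f_2 - 1/d_o2 = 1/(-22.5) - 1/(19.875) = -0.09476 cm^-1, so d_i2 = -10.553 cm.

-10.6 cm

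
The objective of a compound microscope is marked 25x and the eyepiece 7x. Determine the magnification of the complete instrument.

175

The overall magnification of a compound microscope is the product of the objective and eyepiece magnifications:
M = M_obj x M_eye = 25 x 7 = 175.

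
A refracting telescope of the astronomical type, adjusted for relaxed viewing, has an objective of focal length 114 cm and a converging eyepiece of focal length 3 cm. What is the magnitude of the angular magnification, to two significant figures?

38

|M| = f_obj/|f_eye| = 114/3 = 38.000.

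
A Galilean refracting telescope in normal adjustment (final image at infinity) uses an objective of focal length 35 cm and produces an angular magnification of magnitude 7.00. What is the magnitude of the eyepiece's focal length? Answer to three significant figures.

5.00 cm

|M| = f_obj/|f_eye|, so |f_eye| = f_obj/|M| = 35/7.0 = 5.000 cm.
(The eyepiece is diverging, so its signed focal length is -5.000 cm.)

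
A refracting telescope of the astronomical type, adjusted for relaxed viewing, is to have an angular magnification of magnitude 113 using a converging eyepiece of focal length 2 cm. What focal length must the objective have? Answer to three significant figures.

226 cm

|M| = f_obj/|f_eye|, so f_obj = |M| x |f_eye| = 113.0 x 2 = 226.000 cm.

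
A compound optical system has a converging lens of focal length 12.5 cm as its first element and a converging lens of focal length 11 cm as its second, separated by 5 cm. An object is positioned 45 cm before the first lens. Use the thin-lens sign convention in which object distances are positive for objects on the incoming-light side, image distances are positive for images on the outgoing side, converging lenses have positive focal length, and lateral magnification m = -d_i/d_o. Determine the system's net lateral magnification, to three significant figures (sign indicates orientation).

First lens: d_i1 = 1/(1/12.5 - 1/45) = 17.308 cm.
m_1 = -(17.308)/45 = -0.3846.
Since 17.308 cm > 5 cm, the first image lies past the second lens and serves as a virtual object: d_o2 = L - d_i1 = -12.308 cm.
Second lens: d_i2 = 1/(1/11 - 1/(-12.308)) = 5.809 cm.
m_2 = -(5.809)/(-12.308) = 0.4719.
Overall magnification: m = m_1 m_2 = -0.1815.

-0.182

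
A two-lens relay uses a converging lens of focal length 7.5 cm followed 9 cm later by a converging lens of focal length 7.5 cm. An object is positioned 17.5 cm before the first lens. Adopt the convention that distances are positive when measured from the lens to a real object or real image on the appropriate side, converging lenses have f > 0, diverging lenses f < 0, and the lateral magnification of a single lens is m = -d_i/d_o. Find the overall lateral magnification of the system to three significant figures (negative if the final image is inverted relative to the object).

-0.484

First lens: d_i1 = 1/(1/7.5 - 1/17.5) = 13.125 cm.
m_1 = -(13.125)/17.5 = -0.7500.
This image would form 13.125 cm past lens 1, i.e. 4.125 cm beyond lens 2, so it is a virtual object for lens 2: d_o2 = 9 - 13.125 = -4.125 cm.
Second lens: d_i2 = 1/(1/7.5 - 1/(-4.125)) = 2.661 cm.
m_2 = -(2.661)/(-4.125) = 0.6452.
Total m = m_1 x m_2 = (-0.7500)(0.6452) = -0.4839.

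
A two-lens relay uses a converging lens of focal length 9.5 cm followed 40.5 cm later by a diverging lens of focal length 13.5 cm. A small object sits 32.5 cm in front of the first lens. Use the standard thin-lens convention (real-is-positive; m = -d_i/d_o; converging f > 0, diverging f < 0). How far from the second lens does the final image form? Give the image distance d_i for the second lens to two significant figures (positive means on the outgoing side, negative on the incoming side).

Applying the thin-lens equation to the first lens, 1/9.5 = 1/32.5 + 1/d_i1, which gives d_i1 = 13.424 cm.
Object distance for lens 2: d_o2 = 40.5 - 13.424 = 27.076 cm.
Applying the thin-lens equation again with f_2 = -13.5 cm and d_o2 = 27.076 cm gives d_i2 = -9.008 cm.

-9.0 cm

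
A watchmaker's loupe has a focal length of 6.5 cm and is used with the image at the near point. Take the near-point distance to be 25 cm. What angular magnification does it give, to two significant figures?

4.8

M = 1 + D/f = 1 + 25/6.5 = 4.846.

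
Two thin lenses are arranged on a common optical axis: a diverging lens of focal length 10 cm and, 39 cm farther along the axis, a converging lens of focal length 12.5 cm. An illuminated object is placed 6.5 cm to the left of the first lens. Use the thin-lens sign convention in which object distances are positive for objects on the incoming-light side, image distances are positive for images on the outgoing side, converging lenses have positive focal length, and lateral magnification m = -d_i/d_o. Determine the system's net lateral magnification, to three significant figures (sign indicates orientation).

-0.249

First lens: d_i1 = 1/(1/(-10) - 1/6.5) = -3.939 cm.
m_1 = -(-3.939)/6.5 = 0.6061.
The intermediate image is virtual, 3.939 cm to the left of lens 1, so d_o2 = L - d_i1 = 39 - (-3.939) = 42.939 cm.
Second lens: d_i2 = 1/(1/12.5 - 1/(42.939)) = 17.633 cm.
m_2 = -(17.633)/(42.939) = -0.4107.
The system's lateral magnification is m_1 m_2 = (0.6061)(-0.4107) = -0.2489.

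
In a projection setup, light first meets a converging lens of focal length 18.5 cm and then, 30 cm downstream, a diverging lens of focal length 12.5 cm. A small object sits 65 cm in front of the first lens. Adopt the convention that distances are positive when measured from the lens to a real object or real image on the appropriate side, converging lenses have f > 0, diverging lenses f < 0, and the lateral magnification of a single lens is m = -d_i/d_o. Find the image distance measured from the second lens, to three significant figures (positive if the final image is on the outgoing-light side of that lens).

Lens 1: 1/d_i1 = 1/f_1 - 1/d_o1 = 1/18.5 - 1/65 = 0.03867 cm^-1, so d_i1 = 25.860 cm.
The intermediate image is 25.860 cm to the right of lens 1, so d_o2 = L - d_i1 = 30 - 25.860 = 4.140 cm.
Lens 2: 1/d_i2 = 1/f_2 - 1/d_o2 = 1/(-12.5) - 1/(4.140) = -0.32156 cm^-1, so d_i2 = -3.110 cm.

-3.11 cm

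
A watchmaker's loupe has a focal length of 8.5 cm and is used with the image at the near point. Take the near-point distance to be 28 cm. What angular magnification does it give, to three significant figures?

M = 1 + D/f = 1 + 28/8.5 = 4.294.

4.29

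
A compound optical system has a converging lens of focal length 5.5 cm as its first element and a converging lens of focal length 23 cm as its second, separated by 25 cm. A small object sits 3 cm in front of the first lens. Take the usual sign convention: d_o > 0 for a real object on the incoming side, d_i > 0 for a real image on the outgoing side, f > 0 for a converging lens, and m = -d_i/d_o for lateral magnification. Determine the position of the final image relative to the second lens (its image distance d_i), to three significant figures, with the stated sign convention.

84.5 cm

Applying the thin-lens equation to the first lens, 1/5.5 = 1/3 + 1/d_i1, which gives d_i1 = -6.600 cm.
The intermediate image is virtual, 6.600 cm to the left of lens 1, so d_o2 = L - d_i1 = 25 - (-6.600) = 31.600 cm.
Applying the thin-lens equation again with f_2 = 23 cm and d_o2 = 31.600 cm gives d_i2 = 84.512 cm.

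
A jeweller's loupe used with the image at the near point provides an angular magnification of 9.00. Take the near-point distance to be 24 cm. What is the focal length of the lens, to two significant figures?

3.0 cm

For the image at the near point, M = 1 + D/f.
f = D/(M - 1) = 24/(9.0 - 1) = 3.000 cm.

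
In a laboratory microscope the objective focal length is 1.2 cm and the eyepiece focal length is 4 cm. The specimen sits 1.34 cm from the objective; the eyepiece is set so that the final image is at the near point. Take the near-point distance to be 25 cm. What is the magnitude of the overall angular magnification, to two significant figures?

Objective: 1/d_i = 1/f_obj - 1/d_o = 1/1.2 - 1/1.34 = 0.08706 cm^-1, so d_i = 11.486 cm.
m_obj = -d_i/d_o = -11.486/1.34 = -8.571.
Eyepiece angular magnification (image at near point): M_eye = 1 + D/f_e = 1 + 25/4 = 7.250.
Overall M = m_obj x M_eye = (-8.571)(7.250) = -62.14.
|M| = 62.14.

62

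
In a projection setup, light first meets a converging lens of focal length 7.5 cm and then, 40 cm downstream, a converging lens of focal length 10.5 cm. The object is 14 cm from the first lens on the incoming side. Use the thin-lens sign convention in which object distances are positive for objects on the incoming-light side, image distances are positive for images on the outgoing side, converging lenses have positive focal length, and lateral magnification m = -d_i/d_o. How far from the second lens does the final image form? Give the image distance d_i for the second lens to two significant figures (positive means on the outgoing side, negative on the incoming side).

19 cm

Lens 1: 1/d_i1 = 1/f_1 - 1/d_o1 = 1/7.5 - 1/14 = 0.06190 cm^-1, so d_i1 = 16.154 cm.
The intermediate image is 16.154 cm to the right of lens 1, so d_o2 = L - d_i1 = 40 - 16.154 = 23.846 cm.
Lens 2: 1/d_i2 = 1/f_2 - 1/d_o2 = 1/10.5 - 1/(23.846) = 0.05330 cm^-1, so d_i2 = 18.761 cm.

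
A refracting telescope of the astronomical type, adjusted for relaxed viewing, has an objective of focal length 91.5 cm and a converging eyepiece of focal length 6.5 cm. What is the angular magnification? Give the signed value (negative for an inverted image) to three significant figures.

M = -f_obj/f_eye = -91.5/(6.5) = -14.077.

-14.1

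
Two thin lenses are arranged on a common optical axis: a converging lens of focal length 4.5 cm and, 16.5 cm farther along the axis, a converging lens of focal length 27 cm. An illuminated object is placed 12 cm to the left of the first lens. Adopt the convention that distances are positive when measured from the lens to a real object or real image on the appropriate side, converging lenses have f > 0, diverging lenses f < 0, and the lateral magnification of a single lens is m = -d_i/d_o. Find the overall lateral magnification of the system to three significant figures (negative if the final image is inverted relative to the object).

-0.915

Lens 1: 1/d_i1 = 1/f_1 - 1/d_o1 = 1/4.5 - 1/12 = 0.13889 cm^-1, so d_i1 = 7.200 cm.
m_1 = -(7.200)/12 = -0.6000.
Object distance for lens 2: d_o2 = 16.5 - 7.200 = 9.300 cm.
Lens 2: 1/d_i2 = 1/f_2 - 1/d_o2 = 1/27 - 1/(9.300) = -0.07049 cm^-1, so d_i2 = -14.186 cm.
m_2 = -(-14.186)/(9.300) = 1.5254.
The system's lateral magnification is m_1 m_2 = (-0.6000)(1.5254) = -0.9153.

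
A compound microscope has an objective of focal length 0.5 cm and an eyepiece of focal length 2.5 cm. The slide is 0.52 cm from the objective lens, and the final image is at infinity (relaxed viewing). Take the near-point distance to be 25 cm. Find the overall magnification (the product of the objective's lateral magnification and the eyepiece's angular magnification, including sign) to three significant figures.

Objective: 1/d_i = 1/f_obj - 1/d_o = 1/0.5 - 1/0.52 = 0.07692 cm^-1, so d_i = 13.000 cm.
m_obj = -d_i/d_o = -13.000/0.52 = -25.000.
Eyepiece angular magnification (image at infinity): M_eye = D/f_e = 25/2.5 = 10.000.
Overall M = m_obj x M_eye = (-25.000)(10.000) = -250.00.

-250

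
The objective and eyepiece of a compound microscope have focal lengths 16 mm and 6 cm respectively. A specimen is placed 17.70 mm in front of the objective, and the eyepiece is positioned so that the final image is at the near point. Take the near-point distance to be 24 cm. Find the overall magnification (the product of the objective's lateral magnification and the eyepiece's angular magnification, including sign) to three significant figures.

Convert to cm: f_obj = 16 mm = 1.6 cm; d_o = 17.70 mm = 1.77 cm.
Objective: 1/d_i = 1/f_obj - 1/d_o = 1/1.6 - 1/1.77 = 0.06003 cm^-1, so d_i = 16.659 cm.
m_obj = -d_i/d_o = -16.659/1.77 = -9.412.
Eyepiece angular magnification (image at near point): M_eye = 1 + D/f_e = 1 + 24/6 = 5.000.
Overall M = m_obj x M_eye = (-9.412)(5.000) = -47.06.

-47.1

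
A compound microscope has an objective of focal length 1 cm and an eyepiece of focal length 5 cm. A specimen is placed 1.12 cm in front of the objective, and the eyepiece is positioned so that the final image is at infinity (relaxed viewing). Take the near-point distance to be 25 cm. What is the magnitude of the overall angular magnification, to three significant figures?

Objective: 1/d_i = 1/f_obj - 1/d_o = 1/1 - 1/1.12 = 0.10714 cm^-1, so d_i = 9.333 cm.
m_obj = -d_i/d_o = -9.333/1.12 = -8.333.
Eyepiece angular magnification (image at infinity): M_eye = D/f_e = 25/5 = 5.000.
Overall M = m_obj x M_eye = (-8.333)(5.000) = -41.67.
|M| = 41.67.

41.7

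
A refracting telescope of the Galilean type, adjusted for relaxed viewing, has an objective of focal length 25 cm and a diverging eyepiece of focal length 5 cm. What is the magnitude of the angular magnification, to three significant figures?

5.00

|M| = f_obj/|f_eye| = 25/5 = 5.000.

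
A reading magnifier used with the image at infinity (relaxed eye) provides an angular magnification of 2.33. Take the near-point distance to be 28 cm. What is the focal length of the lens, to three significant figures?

For the image at infinity, M = D/f.
f = D/M = 28/2.33 = 12.017 cm.

12.0 cm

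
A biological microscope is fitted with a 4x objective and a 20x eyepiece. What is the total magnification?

The overall magnification of a compound microscope is the product of the objective and eyepiece magnifications:
M = M_obj x M_eye = 4 x 20 = 80.

80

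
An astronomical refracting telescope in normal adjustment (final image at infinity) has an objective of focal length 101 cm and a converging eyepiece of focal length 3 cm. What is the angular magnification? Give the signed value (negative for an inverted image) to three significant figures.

-33.7

M = -f_obj/f_eye = -101/(3) = -33.667.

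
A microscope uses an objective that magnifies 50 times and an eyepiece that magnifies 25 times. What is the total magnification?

The overall magnification of a compound microscope is the product of the objective and eyepiece magnifications:
M = M_obj x M_eye = 50 x 25 = 1250.

1250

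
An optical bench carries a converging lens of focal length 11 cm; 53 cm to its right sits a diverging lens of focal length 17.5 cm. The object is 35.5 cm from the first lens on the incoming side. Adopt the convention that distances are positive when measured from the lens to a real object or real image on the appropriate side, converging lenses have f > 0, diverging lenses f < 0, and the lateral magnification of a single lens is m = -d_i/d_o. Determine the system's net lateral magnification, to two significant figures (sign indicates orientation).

First lens: d_i1 = 1/(1/11 - 1/35.5) = 15.939 cm.
m_1 = -(15.939)/35.5 = -0.4490.
That image sits 37.061 cm in front of the second lens, so d_o2 = 37.061 cm.
Second lens: d_i2 = 1/(1/(-17.5) - 1/(37.061)) = -11.887 cm.
m_2 = -(-11.887)/(37.061) = 0.3207.
The system's lateral magnification is m_1 m_2 = (-0.4490)(0.3207) = -0.1440.

-0.14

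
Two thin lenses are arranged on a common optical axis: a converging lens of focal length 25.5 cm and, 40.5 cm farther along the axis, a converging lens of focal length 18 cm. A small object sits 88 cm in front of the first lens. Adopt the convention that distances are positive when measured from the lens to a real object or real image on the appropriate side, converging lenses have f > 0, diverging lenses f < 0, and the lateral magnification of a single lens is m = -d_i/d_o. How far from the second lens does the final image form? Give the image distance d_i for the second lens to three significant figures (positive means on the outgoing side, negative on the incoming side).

Lens 1: 1/d_i1 = 1/f_1 - 1/d_o1 = 1/25.5 - 1/88 = 0.02785 cm^-1, so d_i1 = 35.904 cm.
That image sits 4.596 cm in front of the second lens, so d_o2 = 4.596 cm.
Lens 2: 1/d_i2 = 1/f_2 - 1/d_o2 = 1/18 - 1/(4.596) = -0.16202 cm^-1, so d_i2 = -6.172 cm.

-6.17 cm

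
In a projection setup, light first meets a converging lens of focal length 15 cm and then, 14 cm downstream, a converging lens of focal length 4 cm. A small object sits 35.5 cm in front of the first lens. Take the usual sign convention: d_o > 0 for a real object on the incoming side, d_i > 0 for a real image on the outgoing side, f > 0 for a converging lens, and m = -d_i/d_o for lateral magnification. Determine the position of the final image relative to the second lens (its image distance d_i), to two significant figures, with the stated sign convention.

3.0 cm

Applying the thin-lens equation to the first lens, 1/15 = 1/35.5 + 1/d_i1, which gives d_i1 = 25.976 cm.
Since 25.976 cm > 14 cm, the first image lies past the second lens and serves as a virtual object: d_o2 = L - d_i1 = -11.976 cm.
Applying the thin-lens equation again with f_2 = 4 cm and d_o2 = -11.976 cm gives d_i2 = 2.998 cm.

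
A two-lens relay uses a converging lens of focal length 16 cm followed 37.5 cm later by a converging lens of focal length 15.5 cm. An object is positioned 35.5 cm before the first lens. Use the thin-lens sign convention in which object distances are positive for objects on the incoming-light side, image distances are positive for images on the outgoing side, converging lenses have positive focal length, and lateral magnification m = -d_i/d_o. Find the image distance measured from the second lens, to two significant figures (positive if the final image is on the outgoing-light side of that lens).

Lens 1: 1/d_i1 = 1/f_1 - 1/d_o1 = 1/16 - 1/35.5 = 0.03433 cm^-1, so d_i1 = 29.128 cm.
Object distance for lens 2: d_o2 = 37.5 - 29.128 = 8.372 cm.
Lens 2: 1/d_i2 = 1/f_2 - 1/d_o2 = 1/15.5 - 1/(8.372) = -0.05493 cm^-1, so d_i2 = -18.204 cm.

-18 cm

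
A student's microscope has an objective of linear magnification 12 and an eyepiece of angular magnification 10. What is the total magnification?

The overall magnification of a compound microscope is the product of the objective and eyepiece magnifications:
M = M_obj x M_eye = 12 x 10 = 120.

120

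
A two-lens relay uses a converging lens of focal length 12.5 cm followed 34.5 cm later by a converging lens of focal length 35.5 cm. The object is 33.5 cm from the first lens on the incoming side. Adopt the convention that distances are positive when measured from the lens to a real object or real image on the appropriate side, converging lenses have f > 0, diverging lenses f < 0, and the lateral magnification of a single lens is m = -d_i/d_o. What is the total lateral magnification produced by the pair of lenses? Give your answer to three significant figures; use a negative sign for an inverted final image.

First lens: d_i1 = 1/(1/12.5 - 1/33.5) = 19.940 cm.
m_1 = -(19.940)/33.5 = -0.5952.
Object distance for lens 2: d_o2 = 34.5 - 19.940 = 14.560 cm.
Second lens: d_i2 = 1/(1/35.5 - 1/(14.560)) = -24.682 cm.
m_2 = -(-24.682)/(14.560) = 1.6953.
Total m = m_1 x m_2 = (-0.5952)(1.6953) = -1.0091.

-1.01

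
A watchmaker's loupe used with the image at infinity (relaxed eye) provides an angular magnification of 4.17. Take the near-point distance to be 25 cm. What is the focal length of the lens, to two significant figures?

For the image at infinity, M = D/f.
f = D/M = 25/4.17 = 5.995 cm.

6.0 cm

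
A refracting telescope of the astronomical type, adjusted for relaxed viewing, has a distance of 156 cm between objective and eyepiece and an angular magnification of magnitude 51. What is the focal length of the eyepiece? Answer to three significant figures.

3.00 cm

In normal adjustment the tube length equals f_obj + f_eye and |M| = f_obj/f_eye.
So f_obj = 51 f_eye and 51 f_eye + f_eye = 156 cm, giving f_eye = 156/52 = 3.000 cm and f_obj = 153.000 cm.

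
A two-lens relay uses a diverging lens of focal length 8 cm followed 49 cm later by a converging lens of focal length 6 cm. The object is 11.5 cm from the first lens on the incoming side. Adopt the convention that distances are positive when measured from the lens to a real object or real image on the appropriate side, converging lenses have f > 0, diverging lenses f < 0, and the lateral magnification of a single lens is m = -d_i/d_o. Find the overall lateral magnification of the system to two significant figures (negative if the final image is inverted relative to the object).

First lens: d_i1 = 1/(1/(-8) - 1/11.5) = -4.718 cm.
m_1 = -(-4.718)/11.5 = 0.4103.
With d_i1 < 0 the first image is virtual and lies on the object side; the object distance for lens 2 is d_o2 = 49 - (-4.718) = 53.718 cm.
Second lens: d_i2 = 1/(1/6 - 1/(53.718)) = 6.754 cm.
m_2 = -(6.754)/(53.718) = -0.1257.
Total m = m_1 x m_2 = (0.4103)(-0.1257) = -0.0516.

-0.052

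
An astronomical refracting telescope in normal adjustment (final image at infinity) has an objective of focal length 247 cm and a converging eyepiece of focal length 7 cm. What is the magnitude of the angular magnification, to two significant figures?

|M| = f_obj/|f_eye| = 247/7 = 35.286.

35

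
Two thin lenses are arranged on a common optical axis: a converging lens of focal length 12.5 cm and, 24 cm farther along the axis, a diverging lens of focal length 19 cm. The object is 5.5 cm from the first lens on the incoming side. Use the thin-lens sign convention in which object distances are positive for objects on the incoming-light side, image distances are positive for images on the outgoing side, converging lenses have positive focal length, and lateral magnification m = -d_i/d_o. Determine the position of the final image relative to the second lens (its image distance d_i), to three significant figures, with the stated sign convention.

Applying the thin-lens equation to the first lens, 1/12.5 = 1/5.5 + 1/d_i1, which gives d_i1 = -9.821 cm.
With d_i1 < 0 the first image is virtual and lies on the object side; the object distance for lens 2 is d_o2 = 24 - (-9.821) = 33.821 cm.
Applying the thin-lens equation again with f_2 = -19 cm and d_o2 = 33.821 cm gives d_i2 = -12.166 cm.

-12.2 cm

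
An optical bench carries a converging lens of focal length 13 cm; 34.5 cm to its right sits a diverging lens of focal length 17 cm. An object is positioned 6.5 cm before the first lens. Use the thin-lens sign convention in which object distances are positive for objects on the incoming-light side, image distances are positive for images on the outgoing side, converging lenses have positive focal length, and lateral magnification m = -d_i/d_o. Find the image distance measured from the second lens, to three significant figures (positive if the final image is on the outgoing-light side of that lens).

-12.5 cm

Lens 1: 1/d_i1 = 1/f_1 - 1/d_o1 = 1/13 - 1/6.5 = -0.07692 cm^-1, so d_i1 = -13.000 cm.
The intermediate image is virtual, 13.000 cm to the left of lens 1, so d_o2 = L - d_i1 = 34.5 - (-13.000) = 47.500 cm.
Lens 2: 1/d_i2 = 1/f_2 - 1/d_o2 = 1/(-17) - 1/(47.500) = -0.07988 cm^-1, so d_i2 = -12.519 cm.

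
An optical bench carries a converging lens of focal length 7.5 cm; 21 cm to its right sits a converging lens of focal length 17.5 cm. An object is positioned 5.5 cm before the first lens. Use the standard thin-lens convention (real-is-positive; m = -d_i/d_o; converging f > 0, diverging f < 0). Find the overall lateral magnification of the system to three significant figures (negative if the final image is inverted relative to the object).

-2.72

First lens: d_i1 = 1/(1/7.5 - 1/5.5) = -20.625 cm.
m_1 = -(-20.625)/5.5 = 3.7500.
With d_i1 < 0 the first image is virtual and lies on the object side; the object distance for lens 2 is d_o2 = 21 - (-20.625) = 41.625 cm.
Second lens: d_i2 = 1/(1/17.5 - 1/(41.625)) = 30.194 cm.
m_2 = -(30.194)/(41.625) = -0.7254.
Overall magnification: m = m_1 m_2 = -2.7202.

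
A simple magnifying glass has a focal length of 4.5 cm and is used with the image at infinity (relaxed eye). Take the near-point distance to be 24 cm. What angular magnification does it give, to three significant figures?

M = D/f = 24/4.5 = 5.333.

5.33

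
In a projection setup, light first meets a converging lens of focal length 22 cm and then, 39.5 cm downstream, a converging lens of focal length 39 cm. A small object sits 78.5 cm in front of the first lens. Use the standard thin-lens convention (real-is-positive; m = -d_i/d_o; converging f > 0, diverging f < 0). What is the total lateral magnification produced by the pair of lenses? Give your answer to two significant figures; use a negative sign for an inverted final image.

First lens: d_i1 = 1/(1/22 - 1/78.5) = 30.566 cm.
m_1 = -(30.566)/78.5 = -0.3894.
The intermediate image is 30.566 cm to the right of lens 1, so d_o2 = L - d_i1 = 39.5 - 30.566 = 8.934 cm.
Second lens: d_i2 = 1/(1/39 - 1/(8.934)) = -11.588 cm.
m_2 = -(-11.588)/(8.934) = 1.2971.
The system's lateral magnification is m_1 m_2 = (-0.3894)(1.2971) = -0.5051.

-0.51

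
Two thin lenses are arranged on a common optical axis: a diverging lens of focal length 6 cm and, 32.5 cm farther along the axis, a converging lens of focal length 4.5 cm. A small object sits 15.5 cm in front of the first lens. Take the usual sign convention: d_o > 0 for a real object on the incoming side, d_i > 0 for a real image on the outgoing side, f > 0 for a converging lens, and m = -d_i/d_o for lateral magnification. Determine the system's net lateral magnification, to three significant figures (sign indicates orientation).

-0.0388

Lens 1: 1/d_i1 = 1/f_1 - 1/d_o1 = 1/(-6) - 1/15.5 = -0.23118 cm^-1, so d_i1 = -4.326 cm.
m_1 = -(-4.326)/15.5 = 0.2791.
The intermediate image is virtual, 4.326 cm to the left of lens 1, so d_o2 = L - d_i1 = 32.5 - (-4.326) = 36.826 cm.
Lens 2: 1/d_i2 = 1/f_2 - 1/d_o2 = 1/4.5 - 1/(36.826) = 0.19507 cm^-1, so d_i2 = 5.126 cm.
m_2 = -(5.126)/(36.826) = -0.1392.
The system's lateral magnification is m_1 m_2 = (0.2791)(-0.1392) = -0.0388.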